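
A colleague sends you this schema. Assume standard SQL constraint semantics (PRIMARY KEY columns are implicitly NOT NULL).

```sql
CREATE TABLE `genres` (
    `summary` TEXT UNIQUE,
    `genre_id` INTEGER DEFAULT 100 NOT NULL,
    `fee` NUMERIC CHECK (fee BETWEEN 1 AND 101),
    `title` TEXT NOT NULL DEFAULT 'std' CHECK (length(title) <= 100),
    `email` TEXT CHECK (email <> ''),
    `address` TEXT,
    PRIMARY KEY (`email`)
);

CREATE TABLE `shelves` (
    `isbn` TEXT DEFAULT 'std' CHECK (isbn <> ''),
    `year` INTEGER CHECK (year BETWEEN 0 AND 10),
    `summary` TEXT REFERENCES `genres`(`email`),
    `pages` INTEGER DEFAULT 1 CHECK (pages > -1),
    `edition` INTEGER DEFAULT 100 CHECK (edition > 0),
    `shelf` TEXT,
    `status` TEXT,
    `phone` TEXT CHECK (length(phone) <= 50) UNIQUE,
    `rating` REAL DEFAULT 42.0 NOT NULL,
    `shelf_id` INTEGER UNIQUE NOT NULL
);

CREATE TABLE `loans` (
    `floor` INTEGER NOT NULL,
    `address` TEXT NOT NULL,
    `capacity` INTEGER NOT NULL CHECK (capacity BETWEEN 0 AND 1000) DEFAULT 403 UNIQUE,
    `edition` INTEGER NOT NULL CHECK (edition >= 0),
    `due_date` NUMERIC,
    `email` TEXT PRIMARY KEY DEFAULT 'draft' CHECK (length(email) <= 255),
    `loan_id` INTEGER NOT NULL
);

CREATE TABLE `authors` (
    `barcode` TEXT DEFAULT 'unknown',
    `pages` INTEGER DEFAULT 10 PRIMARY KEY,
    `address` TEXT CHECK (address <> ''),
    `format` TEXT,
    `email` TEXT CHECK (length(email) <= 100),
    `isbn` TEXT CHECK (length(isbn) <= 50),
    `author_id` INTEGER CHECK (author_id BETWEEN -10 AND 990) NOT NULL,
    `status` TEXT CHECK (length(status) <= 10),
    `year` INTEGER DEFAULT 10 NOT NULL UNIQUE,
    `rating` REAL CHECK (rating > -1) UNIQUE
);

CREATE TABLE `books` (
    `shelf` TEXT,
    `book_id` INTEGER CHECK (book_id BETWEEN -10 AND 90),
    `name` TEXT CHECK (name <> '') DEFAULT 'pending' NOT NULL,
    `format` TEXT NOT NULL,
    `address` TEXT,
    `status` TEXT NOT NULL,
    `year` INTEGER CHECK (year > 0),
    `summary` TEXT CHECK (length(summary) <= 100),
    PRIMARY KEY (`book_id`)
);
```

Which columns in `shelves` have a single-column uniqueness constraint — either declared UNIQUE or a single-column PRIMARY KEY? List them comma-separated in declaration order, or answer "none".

phone, shelf_id

- isbn: no UNIQUE or single-column PK constraint.
- year: no UNIQUE or single-column PK constraint.
- summary: no UNIQUE or single-column PK constraint.
- pages: no UNIQUE or single-column PK constraint.
- edition: no UNIQUE or single-column PK constraint.
- shelf: no UNIQUE or single-column PK constraint.
- status: no UNIQUE or single-column PK constraint.
- phone: declared UNIQUE → unique.
- rating: no UNIQUE or single-column PK constraint.
- shelf_id: declared UNIQUE → unique.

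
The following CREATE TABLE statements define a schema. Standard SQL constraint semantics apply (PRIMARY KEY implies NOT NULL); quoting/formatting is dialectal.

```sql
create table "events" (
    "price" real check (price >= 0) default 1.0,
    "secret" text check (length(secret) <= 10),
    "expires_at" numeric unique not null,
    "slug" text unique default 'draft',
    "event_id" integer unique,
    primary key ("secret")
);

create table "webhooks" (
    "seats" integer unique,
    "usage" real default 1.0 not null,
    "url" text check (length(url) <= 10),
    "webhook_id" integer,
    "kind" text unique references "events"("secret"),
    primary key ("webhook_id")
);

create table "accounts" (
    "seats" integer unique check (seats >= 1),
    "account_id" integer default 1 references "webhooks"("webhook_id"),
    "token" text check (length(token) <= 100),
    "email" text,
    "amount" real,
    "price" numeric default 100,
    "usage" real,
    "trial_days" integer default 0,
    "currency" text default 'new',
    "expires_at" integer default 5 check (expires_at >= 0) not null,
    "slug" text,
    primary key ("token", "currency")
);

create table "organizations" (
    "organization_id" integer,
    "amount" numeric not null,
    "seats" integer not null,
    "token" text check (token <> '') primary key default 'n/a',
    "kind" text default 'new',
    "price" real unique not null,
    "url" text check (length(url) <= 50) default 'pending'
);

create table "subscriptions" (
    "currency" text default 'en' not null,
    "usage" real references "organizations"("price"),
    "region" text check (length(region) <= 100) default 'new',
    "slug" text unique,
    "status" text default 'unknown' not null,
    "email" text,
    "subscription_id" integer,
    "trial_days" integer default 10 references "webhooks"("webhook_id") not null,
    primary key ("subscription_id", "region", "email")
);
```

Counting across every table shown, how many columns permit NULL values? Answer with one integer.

19

events: 3 nullable (price, slug, event_id — PK (secret) and explicit NOT NULL columns excluded).
webhooks: 3 nullable (seats, url, kind — PK (webhook_id) and explicit NOT NULL columns excluded).
accounts: 8 nullable (seats, account_id, email, amount, price, usage, trial_days, slug — PK (token, currency) and explicit NOT NULL columns excluded).
organizations: 3 nullable (organization_id, kind, url — PK (token) and explicit NOT NULL columns excluded).
subscriptions: 2 nullable (usage, slug — PK (subscription_id, region, email) and explicit NOT NULL columns excluded).
Total: 3 + 3 + 8 + 3 + 2 = 19.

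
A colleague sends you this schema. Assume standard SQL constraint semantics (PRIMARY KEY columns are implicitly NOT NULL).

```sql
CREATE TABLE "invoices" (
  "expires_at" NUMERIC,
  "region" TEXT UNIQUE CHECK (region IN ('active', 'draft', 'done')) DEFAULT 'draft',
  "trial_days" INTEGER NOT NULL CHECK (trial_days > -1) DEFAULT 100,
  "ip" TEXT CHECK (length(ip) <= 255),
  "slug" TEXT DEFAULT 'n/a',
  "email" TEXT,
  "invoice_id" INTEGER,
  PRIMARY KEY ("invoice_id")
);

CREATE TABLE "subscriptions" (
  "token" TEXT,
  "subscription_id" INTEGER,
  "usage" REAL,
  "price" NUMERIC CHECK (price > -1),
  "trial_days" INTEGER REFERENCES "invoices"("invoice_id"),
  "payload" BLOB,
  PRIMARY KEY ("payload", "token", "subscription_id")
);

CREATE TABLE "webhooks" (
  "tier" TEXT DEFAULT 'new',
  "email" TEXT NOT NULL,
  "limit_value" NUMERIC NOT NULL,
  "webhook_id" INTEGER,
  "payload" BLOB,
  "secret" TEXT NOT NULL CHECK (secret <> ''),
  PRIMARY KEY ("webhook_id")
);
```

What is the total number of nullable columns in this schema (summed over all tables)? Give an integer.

invoices: 5 nullable (expires_at, region, ip, slug, email — PK (invoice_id) and explicit NOT NULL columns excluded).
subscriptions: 3 nullable (usage, price, trial_days — PK (payload, token, subscription_id) and explicit NOT NULL columns excluded).
webhooks: 2 nullable (tier, payload — PK (webhook_id) and explicit NOT NULL columns excluded).
Total: 5 + 3 + 2 = 10.

10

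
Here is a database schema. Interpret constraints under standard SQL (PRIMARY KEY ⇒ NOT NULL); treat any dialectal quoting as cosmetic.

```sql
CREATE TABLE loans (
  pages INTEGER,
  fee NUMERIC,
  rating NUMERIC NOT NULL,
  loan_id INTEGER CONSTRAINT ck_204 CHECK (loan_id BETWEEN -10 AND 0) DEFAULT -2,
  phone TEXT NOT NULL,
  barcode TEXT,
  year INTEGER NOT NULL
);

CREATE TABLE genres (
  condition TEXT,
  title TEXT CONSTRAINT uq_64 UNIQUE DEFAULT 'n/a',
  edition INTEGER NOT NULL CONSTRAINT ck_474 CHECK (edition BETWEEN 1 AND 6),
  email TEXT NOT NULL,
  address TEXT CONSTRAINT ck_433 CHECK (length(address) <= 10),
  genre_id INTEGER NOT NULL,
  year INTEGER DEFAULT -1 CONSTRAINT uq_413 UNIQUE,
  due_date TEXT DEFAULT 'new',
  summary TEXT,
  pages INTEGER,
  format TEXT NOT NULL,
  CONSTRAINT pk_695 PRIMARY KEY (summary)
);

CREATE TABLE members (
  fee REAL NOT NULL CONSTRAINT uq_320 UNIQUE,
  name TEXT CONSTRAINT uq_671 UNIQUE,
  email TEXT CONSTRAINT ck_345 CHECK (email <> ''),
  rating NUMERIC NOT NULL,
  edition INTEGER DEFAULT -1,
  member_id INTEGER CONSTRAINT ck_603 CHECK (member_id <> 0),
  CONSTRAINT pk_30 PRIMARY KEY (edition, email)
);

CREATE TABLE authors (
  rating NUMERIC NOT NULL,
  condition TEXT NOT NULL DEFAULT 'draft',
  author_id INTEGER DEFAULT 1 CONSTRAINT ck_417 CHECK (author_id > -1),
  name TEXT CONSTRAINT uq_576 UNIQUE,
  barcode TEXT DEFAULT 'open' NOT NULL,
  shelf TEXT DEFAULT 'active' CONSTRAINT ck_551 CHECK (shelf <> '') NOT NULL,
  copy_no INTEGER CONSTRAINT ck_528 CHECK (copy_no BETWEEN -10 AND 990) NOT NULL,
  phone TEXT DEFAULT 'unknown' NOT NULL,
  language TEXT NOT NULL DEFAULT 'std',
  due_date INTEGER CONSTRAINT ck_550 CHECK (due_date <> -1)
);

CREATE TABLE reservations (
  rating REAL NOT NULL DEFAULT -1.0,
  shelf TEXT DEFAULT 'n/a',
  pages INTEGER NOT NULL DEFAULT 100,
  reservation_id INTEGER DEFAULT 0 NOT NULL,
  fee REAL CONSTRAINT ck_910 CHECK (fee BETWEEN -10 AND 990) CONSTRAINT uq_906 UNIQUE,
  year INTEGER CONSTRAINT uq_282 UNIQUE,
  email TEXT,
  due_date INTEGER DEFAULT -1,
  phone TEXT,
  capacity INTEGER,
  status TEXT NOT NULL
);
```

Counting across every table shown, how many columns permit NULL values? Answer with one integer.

loans: 4 nullable (pages, fee, loan_id, barcode — PK none and explicit NOT NULL columns excluded).
genres: 6 nullable (condition, title, address, year, due_date, pages — PK (summary) and explicit NOT NULL columns excluded).
members: 2 nullable (name, member_id — PK (edition, email) and explicit NOT NULL columns excluded).
authors: 3 nullable (author_id, name, due_date — PK none and explicit NOT NULL columns excluded).
reservations: 7 nullable (shelf, fee, year, email, due_date, phone, capacity — PK none and explicit NOT NULL columns excluded).
Total: 4 + 6 + 2 + 3 + 7 = 22.

22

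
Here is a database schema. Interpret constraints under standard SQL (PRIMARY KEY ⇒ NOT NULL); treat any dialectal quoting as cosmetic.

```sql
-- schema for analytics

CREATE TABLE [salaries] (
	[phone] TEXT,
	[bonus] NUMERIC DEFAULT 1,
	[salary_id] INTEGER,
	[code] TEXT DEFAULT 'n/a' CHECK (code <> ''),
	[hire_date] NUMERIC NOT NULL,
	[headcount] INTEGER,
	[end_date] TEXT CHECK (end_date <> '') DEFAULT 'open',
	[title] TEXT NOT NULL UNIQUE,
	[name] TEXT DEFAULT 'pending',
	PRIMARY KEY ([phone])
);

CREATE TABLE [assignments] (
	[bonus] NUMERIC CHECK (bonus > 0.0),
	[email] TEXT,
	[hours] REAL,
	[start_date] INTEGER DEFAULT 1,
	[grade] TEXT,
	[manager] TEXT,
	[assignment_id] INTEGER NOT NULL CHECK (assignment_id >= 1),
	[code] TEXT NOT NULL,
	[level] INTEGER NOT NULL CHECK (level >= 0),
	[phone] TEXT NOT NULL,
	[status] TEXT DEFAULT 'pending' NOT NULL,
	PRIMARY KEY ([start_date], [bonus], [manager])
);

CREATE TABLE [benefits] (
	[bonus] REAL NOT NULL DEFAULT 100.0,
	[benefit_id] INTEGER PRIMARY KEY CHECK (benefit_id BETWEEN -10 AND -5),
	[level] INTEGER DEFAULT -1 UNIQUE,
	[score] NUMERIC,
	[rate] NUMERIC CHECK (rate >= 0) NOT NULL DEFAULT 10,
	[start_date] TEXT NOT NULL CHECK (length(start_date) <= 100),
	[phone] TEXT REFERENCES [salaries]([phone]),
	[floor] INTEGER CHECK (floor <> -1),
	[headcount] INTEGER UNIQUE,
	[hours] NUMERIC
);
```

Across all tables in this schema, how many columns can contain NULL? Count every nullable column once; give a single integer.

salaries: 6 nullable (bonus, salary_id, code, headcount, end_date, name — PK (phone) and explicit NOT NULL columns excluded).
assignments: 3 nullable (email, hours, grade — PK (start_date, bonus, manager) and explicit NOT NULL columns excluded).
benefits: 6 nullable (level, score, phone, floor, headcount, hours — PK (benefit_id) and explicit NOT NULL columns excluded).
Total: 6 + 3 + 6 = 15.

15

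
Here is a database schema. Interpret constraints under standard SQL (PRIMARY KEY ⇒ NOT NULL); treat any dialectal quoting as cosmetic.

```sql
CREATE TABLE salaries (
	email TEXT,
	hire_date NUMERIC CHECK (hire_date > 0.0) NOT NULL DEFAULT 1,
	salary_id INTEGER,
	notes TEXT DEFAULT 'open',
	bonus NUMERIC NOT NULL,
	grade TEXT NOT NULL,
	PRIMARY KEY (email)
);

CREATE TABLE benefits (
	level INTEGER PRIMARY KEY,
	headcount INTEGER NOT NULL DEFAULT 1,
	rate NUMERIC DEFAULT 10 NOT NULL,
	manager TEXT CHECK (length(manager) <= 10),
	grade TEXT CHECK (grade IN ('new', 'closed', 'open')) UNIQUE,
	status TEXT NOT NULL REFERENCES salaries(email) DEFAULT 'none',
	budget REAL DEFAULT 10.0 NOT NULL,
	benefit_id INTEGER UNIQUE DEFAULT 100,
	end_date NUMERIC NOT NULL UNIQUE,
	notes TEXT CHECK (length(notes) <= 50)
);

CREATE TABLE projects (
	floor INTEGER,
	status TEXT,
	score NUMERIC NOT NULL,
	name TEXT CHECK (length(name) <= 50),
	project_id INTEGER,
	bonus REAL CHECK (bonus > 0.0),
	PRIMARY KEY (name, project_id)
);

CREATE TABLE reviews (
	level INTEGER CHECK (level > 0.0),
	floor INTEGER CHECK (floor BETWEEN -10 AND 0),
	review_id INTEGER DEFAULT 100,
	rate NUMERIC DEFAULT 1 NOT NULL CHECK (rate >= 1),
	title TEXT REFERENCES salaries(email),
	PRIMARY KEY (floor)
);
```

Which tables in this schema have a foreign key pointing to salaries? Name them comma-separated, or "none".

benefits, reviews

- benefits.status references salaries(email).
- reviews.title references salaries(email).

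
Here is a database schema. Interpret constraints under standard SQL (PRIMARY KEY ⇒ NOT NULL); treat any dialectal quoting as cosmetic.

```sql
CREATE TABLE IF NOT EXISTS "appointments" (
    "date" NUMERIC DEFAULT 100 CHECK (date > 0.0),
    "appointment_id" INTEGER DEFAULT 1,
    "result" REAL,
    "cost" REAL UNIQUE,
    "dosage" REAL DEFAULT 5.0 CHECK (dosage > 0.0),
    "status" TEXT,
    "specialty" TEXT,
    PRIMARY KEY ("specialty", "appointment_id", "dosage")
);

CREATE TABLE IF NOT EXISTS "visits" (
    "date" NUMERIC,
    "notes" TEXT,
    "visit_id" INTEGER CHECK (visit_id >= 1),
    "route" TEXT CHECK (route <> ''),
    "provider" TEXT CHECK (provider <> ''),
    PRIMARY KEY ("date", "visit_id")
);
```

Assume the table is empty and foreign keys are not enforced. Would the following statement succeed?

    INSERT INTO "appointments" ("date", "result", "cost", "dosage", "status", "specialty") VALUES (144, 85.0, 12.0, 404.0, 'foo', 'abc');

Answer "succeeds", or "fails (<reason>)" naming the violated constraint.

succeeds

NOT NULL columns: appointment_id defaults to 1; dosage is supplied; specialty is supplied.
CHECK constraints: 144 satisfies (date > 0.0); 404.0 satisfies (dosage > 0.0).
No constraint is violated.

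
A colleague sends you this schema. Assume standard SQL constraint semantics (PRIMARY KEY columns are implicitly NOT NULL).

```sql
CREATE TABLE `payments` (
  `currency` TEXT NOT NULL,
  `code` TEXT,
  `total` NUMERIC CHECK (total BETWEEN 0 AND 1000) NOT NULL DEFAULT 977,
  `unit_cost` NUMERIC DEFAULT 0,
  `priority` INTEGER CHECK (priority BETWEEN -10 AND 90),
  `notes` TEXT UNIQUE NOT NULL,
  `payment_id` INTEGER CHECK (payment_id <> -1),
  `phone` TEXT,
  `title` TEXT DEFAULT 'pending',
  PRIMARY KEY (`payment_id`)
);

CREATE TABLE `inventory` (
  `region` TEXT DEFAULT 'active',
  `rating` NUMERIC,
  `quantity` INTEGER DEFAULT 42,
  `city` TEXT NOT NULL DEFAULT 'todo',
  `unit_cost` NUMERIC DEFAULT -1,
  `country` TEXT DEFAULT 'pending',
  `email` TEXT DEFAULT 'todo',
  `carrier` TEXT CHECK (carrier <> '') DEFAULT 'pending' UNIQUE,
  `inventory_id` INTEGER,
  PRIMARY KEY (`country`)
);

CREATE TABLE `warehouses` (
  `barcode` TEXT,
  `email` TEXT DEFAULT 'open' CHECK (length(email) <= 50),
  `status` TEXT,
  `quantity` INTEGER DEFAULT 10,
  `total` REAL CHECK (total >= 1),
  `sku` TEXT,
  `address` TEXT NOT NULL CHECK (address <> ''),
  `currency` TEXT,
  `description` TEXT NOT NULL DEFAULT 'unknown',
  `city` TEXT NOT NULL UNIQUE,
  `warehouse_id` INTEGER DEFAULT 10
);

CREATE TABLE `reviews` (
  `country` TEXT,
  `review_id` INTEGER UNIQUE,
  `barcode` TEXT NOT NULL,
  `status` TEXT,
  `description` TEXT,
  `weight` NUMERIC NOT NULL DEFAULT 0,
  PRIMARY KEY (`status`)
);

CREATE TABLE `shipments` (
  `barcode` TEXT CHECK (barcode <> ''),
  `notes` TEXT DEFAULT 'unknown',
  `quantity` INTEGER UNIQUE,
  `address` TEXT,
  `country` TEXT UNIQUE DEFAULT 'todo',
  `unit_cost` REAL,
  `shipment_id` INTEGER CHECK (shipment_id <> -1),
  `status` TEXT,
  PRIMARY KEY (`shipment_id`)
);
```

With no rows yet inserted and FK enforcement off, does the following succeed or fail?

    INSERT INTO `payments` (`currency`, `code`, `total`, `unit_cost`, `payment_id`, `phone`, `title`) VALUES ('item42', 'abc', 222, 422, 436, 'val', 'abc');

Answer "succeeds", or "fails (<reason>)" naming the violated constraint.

fails (NOT NULL on notes)

notes is omitted from the column list and has no DEFAULT, so it would receive NULL.
But notes is declared NOT NULL.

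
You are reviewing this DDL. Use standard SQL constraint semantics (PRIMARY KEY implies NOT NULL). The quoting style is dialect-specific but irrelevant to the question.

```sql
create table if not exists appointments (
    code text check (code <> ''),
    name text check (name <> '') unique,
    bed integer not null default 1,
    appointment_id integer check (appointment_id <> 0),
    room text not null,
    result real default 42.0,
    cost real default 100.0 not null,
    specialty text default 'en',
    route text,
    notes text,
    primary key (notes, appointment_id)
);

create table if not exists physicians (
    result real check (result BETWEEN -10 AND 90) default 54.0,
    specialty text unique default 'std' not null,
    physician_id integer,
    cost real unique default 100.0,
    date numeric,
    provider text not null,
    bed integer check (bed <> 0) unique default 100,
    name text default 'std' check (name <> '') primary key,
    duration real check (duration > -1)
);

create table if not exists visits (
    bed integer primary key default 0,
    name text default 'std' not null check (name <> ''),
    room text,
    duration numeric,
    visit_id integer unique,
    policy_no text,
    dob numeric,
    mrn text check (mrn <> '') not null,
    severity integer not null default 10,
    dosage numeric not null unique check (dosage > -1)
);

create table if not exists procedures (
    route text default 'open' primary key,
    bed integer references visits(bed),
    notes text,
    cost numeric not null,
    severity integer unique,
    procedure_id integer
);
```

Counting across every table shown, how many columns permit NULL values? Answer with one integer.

appointments: 5 nullable (code, name, result, specialty, route — PK (notes, appointment_id) and explicit NOT NULL columns excluded).
physicians: 6 nullable (result, physician_id, cost, date, bed, duration — PK (name) and explicit NOT NULL columns excluded).
visits: 5 nullable (room, duration, visit_id, policy_no, dob — PK (bed) and explicit NOT NULL columns excluded).
procedures: 4 nullable (bed, notes, severity, procedure_id — PK (route) and explicit NOT NULL columns excluded).
Total: 5 + 6 + 5 + 4 = 20.

20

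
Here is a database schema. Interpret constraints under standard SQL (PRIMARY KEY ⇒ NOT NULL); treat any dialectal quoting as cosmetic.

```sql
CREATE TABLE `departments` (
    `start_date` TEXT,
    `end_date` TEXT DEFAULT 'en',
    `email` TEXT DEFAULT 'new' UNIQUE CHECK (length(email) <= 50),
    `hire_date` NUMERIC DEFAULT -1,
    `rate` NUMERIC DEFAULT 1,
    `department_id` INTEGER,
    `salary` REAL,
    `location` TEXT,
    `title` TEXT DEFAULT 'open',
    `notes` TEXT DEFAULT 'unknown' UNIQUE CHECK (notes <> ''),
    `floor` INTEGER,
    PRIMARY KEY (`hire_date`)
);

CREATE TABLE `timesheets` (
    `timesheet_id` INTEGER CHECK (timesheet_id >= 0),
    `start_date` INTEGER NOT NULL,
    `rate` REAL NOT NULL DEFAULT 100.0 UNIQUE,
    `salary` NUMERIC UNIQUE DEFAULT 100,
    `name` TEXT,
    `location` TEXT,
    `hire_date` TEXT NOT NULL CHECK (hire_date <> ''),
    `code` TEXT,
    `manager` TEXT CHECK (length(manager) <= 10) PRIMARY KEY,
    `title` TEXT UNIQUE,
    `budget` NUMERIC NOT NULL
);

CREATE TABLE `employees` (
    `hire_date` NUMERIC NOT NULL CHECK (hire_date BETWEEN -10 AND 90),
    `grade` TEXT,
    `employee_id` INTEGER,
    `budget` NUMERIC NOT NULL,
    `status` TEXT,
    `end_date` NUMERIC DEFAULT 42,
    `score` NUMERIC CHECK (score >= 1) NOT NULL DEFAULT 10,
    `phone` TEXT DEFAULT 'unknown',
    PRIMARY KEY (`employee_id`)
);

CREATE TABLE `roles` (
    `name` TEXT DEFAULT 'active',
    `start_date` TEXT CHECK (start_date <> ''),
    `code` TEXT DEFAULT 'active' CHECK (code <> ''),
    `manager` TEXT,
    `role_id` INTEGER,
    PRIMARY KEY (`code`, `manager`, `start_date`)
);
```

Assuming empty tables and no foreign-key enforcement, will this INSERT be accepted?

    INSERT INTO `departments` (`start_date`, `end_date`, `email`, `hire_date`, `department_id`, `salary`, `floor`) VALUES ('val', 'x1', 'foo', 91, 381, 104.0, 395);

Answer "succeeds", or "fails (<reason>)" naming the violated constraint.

succeeds

NOT NULL columns: hire_date is supplied.
CHECK constraints: 'foo' satisfies (length(email) <= 50).
No constraint is violated.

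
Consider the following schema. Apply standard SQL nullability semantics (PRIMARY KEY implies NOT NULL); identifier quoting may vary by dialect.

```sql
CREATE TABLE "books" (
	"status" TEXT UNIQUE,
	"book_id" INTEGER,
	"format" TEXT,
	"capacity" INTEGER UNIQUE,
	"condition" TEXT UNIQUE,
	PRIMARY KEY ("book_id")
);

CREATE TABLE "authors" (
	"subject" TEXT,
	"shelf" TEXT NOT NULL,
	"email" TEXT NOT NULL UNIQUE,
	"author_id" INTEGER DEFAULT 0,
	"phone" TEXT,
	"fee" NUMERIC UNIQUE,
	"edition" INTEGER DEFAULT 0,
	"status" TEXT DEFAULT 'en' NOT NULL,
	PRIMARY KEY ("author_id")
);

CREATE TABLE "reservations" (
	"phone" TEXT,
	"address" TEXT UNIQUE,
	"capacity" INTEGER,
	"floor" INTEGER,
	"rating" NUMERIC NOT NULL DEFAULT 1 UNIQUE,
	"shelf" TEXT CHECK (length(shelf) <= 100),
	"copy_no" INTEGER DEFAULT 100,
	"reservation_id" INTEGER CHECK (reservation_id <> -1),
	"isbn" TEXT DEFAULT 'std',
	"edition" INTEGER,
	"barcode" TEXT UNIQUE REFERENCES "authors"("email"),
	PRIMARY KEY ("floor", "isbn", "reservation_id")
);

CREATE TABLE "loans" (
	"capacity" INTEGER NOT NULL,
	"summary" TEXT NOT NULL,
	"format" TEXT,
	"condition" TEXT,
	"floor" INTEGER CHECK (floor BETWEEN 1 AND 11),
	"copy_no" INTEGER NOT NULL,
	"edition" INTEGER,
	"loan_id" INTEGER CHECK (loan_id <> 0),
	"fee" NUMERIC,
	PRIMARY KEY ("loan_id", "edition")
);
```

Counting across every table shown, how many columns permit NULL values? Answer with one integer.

19

books: 4 nullable (status, format, capacity, condition — PK (book_id) and explicit NOT NULL columns excluded).
authors: 4 nullable (subject, phone, fee, edition — PK (author_id) and explicit NOT NULL columns excluded).
reservations: 7 nullable (phone, address, capacity, shelf, copy_no, edition, barcode — PK (floor, isbn, reservation_id) and explicit NOT NULL columns excluded).
loans: 4 nullable (format, condition, floor, fee — PK (loan_id, edition) and explicit NOT NULL columns excluded).
Total: 4 + 4 + 7 + 4 = 19.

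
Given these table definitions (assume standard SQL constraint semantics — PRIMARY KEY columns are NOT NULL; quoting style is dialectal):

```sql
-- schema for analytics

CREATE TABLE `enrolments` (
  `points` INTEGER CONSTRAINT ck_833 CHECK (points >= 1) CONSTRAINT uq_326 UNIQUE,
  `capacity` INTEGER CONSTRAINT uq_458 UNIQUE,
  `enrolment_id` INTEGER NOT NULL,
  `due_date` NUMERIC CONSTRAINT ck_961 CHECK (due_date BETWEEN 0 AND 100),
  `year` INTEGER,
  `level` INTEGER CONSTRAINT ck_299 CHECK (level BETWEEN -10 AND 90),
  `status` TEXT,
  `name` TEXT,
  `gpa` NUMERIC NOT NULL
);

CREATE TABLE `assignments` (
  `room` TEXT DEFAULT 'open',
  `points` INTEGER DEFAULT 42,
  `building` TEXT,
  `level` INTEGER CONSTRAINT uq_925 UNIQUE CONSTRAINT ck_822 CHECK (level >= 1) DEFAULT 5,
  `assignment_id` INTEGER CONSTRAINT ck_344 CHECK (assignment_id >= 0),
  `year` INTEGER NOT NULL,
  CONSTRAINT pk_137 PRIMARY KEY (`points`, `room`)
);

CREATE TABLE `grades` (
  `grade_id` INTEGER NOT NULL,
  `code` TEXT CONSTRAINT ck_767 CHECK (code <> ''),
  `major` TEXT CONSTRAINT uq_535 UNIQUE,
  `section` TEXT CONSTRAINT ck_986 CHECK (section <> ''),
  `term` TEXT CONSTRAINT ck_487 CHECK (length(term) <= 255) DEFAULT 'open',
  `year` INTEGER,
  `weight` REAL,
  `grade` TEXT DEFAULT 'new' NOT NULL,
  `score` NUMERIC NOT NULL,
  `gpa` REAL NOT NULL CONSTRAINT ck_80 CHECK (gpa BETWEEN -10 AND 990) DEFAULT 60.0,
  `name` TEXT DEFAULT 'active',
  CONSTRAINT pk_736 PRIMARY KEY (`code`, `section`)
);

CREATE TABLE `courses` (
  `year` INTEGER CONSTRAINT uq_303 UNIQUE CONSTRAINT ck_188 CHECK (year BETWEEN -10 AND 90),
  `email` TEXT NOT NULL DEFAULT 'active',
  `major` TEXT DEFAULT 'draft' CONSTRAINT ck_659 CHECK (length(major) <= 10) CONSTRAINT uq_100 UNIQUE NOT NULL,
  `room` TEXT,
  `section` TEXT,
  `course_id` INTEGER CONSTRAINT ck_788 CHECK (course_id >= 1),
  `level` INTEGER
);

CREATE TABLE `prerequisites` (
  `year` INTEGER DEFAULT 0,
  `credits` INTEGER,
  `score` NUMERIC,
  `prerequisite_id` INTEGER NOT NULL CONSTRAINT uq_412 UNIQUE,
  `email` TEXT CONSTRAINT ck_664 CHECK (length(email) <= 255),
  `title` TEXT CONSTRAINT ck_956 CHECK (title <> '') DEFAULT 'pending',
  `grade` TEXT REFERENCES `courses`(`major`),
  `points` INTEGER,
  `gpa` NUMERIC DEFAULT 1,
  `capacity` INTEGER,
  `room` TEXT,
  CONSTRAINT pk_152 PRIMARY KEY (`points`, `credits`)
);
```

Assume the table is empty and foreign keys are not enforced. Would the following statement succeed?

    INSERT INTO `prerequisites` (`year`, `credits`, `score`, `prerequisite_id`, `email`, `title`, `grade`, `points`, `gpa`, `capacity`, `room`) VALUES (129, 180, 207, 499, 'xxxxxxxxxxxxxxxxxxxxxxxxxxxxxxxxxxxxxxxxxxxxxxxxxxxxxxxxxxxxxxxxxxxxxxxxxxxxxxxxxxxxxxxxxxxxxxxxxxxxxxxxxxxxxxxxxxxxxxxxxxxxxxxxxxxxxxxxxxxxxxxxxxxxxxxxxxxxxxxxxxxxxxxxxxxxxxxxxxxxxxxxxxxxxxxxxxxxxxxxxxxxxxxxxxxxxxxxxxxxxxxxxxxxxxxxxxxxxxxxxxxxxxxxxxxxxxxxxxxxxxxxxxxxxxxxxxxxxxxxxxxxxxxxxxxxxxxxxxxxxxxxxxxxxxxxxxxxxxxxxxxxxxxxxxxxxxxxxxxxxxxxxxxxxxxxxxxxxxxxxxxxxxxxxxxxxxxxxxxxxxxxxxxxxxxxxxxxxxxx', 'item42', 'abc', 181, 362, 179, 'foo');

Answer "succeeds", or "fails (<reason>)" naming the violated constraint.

The value 'xxxxxxxxxxxxxxxxxxxxxxxxxxxxxxxxxxxxxxxxxxxxxxxxxxxxxxxxxxxxxxxxxxxxxxxxxxxxxxxxxxxxxxxxxxxxxxxxxxxxxxxxxxxxxxxxxxxxxxxxxxxxxxxxxxxxxxxxxxxxxxxxxxxxxxxxxxxxxxxxxxxxxxxxxxxxxxxxxxxxxxxxxxxxxxxxxxxxxxxxxxxxxxxxxxxxxxxxxxxxxxxxxxxxxxxxxxxxxxxxxxxxxxxxxxxxxxxxxxxxxxxxxxxxxxxxxxxxxxxxxxxxxxxxxxxxxxxxxxxxxxxxxxxxxxxxxxxxxxxxxxxxxxxxxxxxxxxxxxxxxxxxxxxxxxxxxxxxxxxxxxxxxxxxxxxxxxxxxxxxxxxxxxxxxxxxxxxxxxxx' for email violates CHECK (length(email) <= 255).

fails (CHECK on email)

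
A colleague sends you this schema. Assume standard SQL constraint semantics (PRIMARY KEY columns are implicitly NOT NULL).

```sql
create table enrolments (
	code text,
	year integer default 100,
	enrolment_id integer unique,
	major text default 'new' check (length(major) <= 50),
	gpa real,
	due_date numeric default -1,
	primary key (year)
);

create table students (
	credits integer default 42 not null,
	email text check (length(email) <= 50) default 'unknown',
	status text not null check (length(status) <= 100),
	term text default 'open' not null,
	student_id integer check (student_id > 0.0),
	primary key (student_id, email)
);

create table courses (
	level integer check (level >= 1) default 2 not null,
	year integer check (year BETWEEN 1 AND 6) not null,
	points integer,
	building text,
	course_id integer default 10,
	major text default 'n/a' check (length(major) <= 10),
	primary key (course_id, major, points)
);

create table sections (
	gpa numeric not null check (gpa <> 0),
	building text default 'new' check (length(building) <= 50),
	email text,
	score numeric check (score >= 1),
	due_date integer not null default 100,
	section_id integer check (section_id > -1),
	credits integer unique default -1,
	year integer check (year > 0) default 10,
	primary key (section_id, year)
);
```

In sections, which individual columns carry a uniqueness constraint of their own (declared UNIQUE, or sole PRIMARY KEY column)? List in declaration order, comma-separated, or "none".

credits

- gpa: no UNIQUE or single-column PK constraint.
- building: no UNIQUE or single-column PK constraint.
- email: no UNIQUE or single-column PK constraint.
- score: no UNIQUE or single-column PK constraint.
- due_date: no UNIQUE or single-column PK constraint.
- section_id: part of a composite PRIMARY KEY — only the tuple is unique, not this column on its own.
- credits: declared UNIQUE → unique.
- year: part of a composite PRIMARY KEY — only the tuple is unique, not this column on its own.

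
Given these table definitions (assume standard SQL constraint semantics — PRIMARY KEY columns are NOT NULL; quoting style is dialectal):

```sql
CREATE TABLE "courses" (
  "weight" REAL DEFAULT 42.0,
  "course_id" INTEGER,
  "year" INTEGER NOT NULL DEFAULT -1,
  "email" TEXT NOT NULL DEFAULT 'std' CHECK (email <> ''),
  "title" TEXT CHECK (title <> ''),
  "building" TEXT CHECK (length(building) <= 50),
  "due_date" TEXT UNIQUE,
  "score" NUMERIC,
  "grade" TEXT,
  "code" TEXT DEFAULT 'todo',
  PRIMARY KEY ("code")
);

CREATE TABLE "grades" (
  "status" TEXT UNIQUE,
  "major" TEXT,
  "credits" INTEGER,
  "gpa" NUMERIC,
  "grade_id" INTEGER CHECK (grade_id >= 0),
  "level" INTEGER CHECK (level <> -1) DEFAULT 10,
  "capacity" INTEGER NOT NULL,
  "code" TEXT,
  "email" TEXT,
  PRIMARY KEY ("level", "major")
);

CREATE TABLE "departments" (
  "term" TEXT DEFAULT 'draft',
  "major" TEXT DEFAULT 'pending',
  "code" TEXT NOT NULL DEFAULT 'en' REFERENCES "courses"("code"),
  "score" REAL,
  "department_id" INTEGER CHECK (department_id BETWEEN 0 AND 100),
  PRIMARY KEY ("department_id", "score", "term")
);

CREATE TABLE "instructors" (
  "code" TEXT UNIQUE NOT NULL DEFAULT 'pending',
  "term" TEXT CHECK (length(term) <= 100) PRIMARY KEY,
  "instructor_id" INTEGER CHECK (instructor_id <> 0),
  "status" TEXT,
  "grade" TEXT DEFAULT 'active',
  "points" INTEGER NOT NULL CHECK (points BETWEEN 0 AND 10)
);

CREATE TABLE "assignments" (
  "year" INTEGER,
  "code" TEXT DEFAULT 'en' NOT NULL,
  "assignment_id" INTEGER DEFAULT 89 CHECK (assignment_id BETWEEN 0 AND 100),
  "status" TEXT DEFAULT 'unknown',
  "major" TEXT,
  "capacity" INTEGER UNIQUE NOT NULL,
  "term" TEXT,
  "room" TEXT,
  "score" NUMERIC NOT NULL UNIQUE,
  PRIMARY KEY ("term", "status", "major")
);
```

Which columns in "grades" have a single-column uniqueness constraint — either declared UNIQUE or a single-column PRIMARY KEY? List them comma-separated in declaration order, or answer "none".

- status: declared UNIQUE → unique.
- major: part of a composite PRIMARY KEY — only the tuple is unique, not this column on its own.
- credits: no UNIQUE or single-column PK constraint.
- gpa: no UNIQUE or single-column PK constraint.
- grade_id: no UNIQUE or single-column PK constraint.
- level: part of a composite PRIMARY KEY — only the tuple is unique, not this column on its own.
- capacity: no UNIQUE or single-column PK constraint.
- code: no UNIQUE or single-column PK constraint.
- email: no UNIQUE or single-column PK constraint.

status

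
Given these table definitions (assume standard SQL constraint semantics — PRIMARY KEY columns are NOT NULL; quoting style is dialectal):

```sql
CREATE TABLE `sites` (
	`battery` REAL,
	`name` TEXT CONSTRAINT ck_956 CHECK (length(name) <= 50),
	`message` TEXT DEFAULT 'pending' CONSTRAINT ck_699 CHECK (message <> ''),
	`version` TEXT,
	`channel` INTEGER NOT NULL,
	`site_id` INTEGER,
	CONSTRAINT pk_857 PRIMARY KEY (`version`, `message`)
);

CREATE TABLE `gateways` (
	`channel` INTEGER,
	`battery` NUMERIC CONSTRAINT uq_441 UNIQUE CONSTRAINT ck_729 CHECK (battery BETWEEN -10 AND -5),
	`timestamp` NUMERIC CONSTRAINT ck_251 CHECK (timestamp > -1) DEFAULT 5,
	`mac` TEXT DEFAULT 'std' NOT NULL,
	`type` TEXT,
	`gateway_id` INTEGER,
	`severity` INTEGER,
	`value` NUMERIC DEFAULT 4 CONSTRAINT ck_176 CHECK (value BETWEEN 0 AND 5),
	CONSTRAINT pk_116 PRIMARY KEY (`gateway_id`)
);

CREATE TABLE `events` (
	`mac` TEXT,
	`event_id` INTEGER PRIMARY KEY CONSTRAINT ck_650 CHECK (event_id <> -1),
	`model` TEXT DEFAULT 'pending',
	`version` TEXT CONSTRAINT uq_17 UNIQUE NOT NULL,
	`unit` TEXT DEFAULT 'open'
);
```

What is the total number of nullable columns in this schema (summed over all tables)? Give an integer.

sites: 3 nullable (battery, name, site_id — PK (version, message) and explicit NOT NULL columns excluded).
gateways: 6 nullable (channel, battery, timestamp, type, severity, value — PK (gateway_id) and explicit NOT NULL columns excluded).
events: 3 nullable (mac, model, unit — PK (event_id) and explicit NOT NULL columns excluded).
Total: 3 + 6 + 3 = 12.

12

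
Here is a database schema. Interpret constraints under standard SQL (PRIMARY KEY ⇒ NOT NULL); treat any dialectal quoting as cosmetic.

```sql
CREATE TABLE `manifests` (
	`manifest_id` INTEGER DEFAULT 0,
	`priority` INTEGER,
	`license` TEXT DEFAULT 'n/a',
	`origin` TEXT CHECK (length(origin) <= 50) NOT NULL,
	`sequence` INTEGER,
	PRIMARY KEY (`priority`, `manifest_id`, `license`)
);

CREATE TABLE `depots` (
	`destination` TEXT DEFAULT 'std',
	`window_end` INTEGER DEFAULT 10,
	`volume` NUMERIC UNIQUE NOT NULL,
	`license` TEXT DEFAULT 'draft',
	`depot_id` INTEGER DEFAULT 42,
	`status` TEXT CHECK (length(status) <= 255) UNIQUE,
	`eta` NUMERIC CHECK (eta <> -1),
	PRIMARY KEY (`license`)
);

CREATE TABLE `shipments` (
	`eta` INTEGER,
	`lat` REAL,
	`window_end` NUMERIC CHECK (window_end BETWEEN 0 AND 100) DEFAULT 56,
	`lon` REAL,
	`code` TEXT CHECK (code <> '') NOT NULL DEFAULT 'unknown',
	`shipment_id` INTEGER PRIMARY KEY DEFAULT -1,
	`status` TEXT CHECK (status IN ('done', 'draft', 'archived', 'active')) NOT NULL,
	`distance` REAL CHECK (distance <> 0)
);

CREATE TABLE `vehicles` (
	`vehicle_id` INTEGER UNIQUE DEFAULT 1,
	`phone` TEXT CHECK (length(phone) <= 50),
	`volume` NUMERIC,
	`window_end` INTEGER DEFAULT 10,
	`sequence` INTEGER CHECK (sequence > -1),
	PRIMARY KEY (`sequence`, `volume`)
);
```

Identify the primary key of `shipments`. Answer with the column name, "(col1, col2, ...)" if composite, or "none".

shipment_id

shipment_id is declared PRIMARY KEY inline on the column.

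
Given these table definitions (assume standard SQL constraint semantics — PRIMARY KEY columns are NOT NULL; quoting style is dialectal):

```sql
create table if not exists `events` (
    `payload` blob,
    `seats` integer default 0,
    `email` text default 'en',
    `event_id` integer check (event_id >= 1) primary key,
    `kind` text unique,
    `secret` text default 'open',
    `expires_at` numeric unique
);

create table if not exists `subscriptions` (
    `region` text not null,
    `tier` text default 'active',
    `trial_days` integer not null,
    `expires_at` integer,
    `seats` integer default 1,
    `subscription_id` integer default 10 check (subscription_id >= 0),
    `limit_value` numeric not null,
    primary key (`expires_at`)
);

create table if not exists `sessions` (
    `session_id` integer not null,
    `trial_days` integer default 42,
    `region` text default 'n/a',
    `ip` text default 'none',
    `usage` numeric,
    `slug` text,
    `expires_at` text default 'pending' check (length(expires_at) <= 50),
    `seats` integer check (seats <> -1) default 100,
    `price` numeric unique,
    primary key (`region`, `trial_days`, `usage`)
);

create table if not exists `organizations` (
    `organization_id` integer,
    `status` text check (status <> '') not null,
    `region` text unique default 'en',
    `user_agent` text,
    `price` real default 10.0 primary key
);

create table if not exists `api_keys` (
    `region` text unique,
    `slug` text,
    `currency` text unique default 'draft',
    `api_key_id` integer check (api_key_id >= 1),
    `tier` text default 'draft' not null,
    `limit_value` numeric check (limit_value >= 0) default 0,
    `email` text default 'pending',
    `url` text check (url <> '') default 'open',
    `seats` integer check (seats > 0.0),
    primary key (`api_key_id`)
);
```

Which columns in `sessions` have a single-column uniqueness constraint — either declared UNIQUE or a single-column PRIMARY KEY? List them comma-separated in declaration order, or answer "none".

price

- session_id: no UNIQUE or single-column PK constraint.
- trial_days: part of a composite PRIMARY KEY — only the tuple is unique, not this column on its own.
- region: part of a composite PRIMARY KEY — only the tuple is unique, not this column on its own.
- ip: no UNIQUE or single-column PK constraint.
- usage: part of a composite PRIMARY KEY — only the tuple is unique, not this column on its own.
- slug: no UNIQUE or single-column PK constraint.
- expires_at: no UNIQUE or single-column PK constraint.
- seats: no UNIQUE or single-column PK constraint.
- price: declared UNIQUE → unique.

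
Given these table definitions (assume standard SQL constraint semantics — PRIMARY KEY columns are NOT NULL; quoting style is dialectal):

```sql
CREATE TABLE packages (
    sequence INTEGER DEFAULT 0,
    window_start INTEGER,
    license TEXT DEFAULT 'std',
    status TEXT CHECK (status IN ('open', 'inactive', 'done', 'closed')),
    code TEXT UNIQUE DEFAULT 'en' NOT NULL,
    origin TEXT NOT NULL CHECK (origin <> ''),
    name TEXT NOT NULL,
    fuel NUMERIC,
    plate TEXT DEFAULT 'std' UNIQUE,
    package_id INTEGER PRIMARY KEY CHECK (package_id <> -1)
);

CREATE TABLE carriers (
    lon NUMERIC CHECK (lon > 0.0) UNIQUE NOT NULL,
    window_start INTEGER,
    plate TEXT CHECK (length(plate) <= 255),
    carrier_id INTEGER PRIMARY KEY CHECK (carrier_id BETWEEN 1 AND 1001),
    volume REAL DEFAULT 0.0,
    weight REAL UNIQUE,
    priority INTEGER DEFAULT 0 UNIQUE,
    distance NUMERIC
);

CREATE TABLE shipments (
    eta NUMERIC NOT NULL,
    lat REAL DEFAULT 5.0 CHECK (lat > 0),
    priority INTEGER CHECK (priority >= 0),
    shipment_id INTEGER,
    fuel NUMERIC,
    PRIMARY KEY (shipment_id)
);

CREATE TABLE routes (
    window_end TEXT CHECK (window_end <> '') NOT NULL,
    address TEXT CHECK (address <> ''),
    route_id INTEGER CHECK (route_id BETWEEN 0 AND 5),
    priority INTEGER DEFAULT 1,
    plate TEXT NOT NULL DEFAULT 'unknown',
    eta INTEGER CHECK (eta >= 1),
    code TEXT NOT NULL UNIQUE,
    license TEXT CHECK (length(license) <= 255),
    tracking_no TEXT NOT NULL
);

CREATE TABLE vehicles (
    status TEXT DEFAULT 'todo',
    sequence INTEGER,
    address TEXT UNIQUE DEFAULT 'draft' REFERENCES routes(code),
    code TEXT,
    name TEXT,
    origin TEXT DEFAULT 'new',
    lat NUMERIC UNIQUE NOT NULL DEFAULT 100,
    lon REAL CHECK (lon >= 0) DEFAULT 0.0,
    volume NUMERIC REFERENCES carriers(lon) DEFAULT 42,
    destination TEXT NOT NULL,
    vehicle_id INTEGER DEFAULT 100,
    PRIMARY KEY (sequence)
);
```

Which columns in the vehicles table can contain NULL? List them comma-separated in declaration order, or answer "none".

- status: DEFAULT only fills an omitted column; an explicit NULL is still allowed → nullable.
- sequence: part of the PRIMARY KEY, which implies NOT NULL → not nullable.
- address: a foreign key column may be NULL unless separately constrained → nullable.
- code: no NOT NULL constraint applies → nullable.
- name: no NOT NULL constraint applies → nullable.
- origin: DEFAULT only fills an omitted column; an explicit NULL is still allowed → nullable.
- lat: declared NOT NULL → not nullable.
- lon: CHECK does not forbid NULL (a CHECK constraint passes when its expression is NULL) → nullable.
- volume: a foreign key column may be NULL unless separately constrained → nullable.
- destination: declared NOT NULL → not nullable.
- vehicle_id: DEFAULT only fills an omitted column; an explicit NULL is still allowed → nullable.

status, address, code, name, origin, lon, volume, vehicle_id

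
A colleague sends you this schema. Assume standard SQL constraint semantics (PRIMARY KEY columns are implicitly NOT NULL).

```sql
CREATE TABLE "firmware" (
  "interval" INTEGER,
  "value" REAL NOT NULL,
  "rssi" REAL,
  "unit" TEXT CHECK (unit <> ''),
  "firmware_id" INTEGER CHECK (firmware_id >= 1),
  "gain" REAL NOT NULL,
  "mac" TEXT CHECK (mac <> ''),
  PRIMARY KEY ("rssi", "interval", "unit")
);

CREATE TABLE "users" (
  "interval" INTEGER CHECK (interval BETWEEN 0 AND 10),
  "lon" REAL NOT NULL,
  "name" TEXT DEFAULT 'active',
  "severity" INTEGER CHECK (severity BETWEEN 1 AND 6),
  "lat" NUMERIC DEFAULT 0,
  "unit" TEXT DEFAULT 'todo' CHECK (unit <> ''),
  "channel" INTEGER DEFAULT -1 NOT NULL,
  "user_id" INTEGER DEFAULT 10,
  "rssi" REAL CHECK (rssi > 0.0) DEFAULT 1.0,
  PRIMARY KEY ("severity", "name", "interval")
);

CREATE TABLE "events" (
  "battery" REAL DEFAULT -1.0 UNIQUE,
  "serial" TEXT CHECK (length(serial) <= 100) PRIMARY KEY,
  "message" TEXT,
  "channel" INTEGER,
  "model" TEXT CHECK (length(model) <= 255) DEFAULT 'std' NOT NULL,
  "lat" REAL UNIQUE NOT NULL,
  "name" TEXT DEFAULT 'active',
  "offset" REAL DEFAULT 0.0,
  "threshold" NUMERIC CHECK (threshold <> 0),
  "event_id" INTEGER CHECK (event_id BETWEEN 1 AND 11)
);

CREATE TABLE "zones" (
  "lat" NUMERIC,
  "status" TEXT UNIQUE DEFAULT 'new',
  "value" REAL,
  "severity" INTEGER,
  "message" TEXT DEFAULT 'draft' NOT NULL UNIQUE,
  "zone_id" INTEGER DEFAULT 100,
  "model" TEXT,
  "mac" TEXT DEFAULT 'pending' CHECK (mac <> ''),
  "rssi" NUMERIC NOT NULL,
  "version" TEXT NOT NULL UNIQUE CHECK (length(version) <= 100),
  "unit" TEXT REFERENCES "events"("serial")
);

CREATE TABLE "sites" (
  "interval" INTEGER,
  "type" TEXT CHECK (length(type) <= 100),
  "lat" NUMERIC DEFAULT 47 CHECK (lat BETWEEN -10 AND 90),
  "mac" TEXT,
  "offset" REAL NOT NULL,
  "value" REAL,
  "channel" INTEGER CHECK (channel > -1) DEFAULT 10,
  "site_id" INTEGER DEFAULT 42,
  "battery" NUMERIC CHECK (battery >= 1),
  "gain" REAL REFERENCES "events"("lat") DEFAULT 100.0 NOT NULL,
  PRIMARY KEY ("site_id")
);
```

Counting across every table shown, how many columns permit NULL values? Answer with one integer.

firmware: 2 nullable (firmware_id, mac — PK (rssi, interval, unit) and explicit NOT NULL columns excluded).
users: 4 nullable (lat, unit, user_id, rssi — PK (severity, name, interval) and explicit NOT NULL columns excluded).
events: 7 nullable (battery, message, channel, name, offset, threshold, event_id — PK (serial) and explicit NOT NULL columns excluded).
zones: 8 nullable (lat, status, value, severity, zone_id, model, mac, unit — PK none and explicit NOT NULL columns excluded).
sites: 7 nullable (interval, type, lat, mac, value, channel, battery — PK (site_id) and explicit NOT NULL columns excluded).
Total: 2 + 4 + 7 + 8 + 7 = 28.

28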